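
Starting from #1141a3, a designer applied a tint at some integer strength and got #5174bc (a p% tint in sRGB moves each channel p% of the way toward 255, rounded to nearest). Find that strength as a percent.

27%

#1141a3 is rgb(17, 65, 163); #5174bc is rgb(81, 116, 188).
On the R channel (widest range): 81 ≈ 17 + (p/100)(255 − 17), so p ≈ 100×(81 − 17)/(255 − 17) = 6400/238 = 26.89.
p = 27 reproduces all three channels after rounding.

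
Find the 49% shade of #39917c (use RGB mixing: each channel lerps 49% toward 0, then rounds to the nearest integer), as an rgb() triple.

rgb(29, 74, 63)

#39917c is rgb(57, 145, 124).
A 49% shade moves each channel 49% toward 0:
  R: 57 − 27.93 = 29.07 → 29
  G: 145 + 0.49×(0−145) = 145 − 71.05 = 73.95 → 74
  B: 124 + 0.49×(0−124) = 124 − 60.76 = 63.24 → 63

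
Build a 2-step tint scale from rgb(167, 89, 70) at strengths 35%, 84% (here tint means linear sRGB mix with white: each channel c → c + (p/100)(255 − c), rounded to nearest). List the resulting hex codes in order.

35%: (167 + 30.8 = 197.8→198, 89 + 58.1 = 147.1→147, 70 + 64.75 = 134.75→135) → #C69387
84%: (167 + 73.92 = 240.92→241, 89 + 139.44 = 228.44→228, 70 + 155.4 = 225.4→225) → #F1E4E1

#C69387, #F1E4E1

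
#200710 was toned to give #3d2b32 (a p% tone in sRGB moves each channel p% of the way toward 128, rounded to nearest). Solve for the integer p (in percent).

#200710 is rgb(32, 7, 16); #3d2b32 is rgb(61, 43, 50).
On the G channel (widest range): 43 ≈ 7 + (p/100)(128 − 7), so p ≈ 100×(43 − 7)/(128 − 7) = 3600/121 = 29.75.
p = 30 reproduces all three channels after rounding.

30%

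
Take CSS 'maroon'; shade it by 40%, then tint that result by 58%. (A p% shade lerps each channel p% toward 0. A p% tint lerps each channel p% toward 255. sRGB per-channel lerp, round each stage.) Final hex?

#b49494

CSS maroon is rgb(128, 0, 0).
Lerp each channel 40% toward 0:
  R: 128 + 0.4×(0−128) = 128 − 51.2 = 76.8 → 77
  G: 0 + 0.4×(0−0) = 0 + 0 = 0 → 0
  B: 0 + 0.4×(0−0) = 0 + 0 = 0 → 0
After the shade: rgb(77, 0, 0) = #4d0000.
Per channel, c → c + 0.58(255 − c):
  R: 77 + 0.58×(255−77) = 77 + 103.24 = 180.24 → 180
  G: 0 + 147.9 = 147.9 → 148
  B: 0 + 147.9 = 147.9 → 148
rgb(180, 148, 148) = #b49494.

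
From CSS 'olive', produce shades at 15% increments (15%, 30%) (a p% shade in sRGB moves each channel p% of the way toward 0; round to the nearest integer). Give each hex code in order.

#6D6D00, #5A5A00

CSS olive is rgb(128, 128, 0).
15%: (128 − 19.2 = 108.8→109, 128 − 19.2 = 108.8→109, 0→0) → #6D6D00
30%: (128 − 38.4 = 89.6→90, 128 − 38.4 = 89.6→90, 0→0) → #5A5A00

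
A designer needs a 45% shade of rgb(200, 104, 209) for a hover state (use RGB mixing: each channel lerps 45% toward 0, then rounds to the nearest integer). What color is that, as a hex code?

#6e3973

Per channel, c → c + 0.45(0 − c):
  R: 200 + 0.45×(0−200) = 200 − 90 = 110 → 110
  G: 104 + 0.45×(0−104) = 104 − 46.8 = 57.2 → 57
  B: 209 + 0.45×(0−209) = 209 − 94.05 = 114.95 → 115
rgb(110, 57, 115) = #6e3973.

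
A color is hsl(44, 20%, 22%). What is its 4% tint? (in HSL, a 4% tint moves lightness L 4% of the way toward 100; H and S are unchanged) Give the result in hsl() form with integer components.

hsl(44, 20%, 25%)

L moves 4% from 22 toward 100: 22 + 3.12 = 25.12 → 25.
H and S are unchanged.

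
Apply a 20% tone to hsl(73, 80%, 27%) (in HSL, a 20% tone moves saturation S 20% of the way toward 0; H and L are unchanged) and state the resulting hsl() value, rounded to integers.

hsl(73, 64%, 27%)

S moves 20% from 80 toward 0: 80 − 16 = 64 → 64.
H and L are unchanged.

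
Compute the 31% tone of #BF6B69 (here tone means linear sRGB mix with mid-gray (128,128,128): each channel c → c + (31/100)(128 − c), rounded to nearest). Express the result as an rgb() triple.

rgb(171, 114, 112)

#BF6B69 is rgb(191, 107, 105).
A 31% tone moves each channel 31% toward 128:
  R: 191 + 0.31×(128−191) = 191 − 19.53 = 171.47 → 171
  G: 107 + 0.31×(128−107) = 107 + 6.51 = 113.51 → 114
  B: 105 + 0.31×(128−105) = 105 + 7.13 = 112.13 → 112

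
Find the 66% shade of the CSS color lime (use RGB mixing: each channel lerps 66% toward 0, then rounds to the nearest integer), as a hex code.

#005700

CSS lime is rgb(0, 255, 0).
A 66% shade moves each channel 66% toward 0:
  R: 0 + 0 = 0 → 0
  G: 255 + 0.66×(0−255) = 255 − 168.3 = 86.7 → 87
  B: 0 + 0 = 0 → 0
rgb(0, 87, 0) = #005700.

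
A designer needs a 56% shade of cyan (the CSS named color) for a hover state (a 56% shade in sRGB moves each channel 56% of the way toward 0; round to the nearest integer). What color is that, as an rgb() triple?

CSS cyan is rgb(0, 255, 255).
A 56% shade moves each channel 56% toward 0:
  R: 0 + 0.56×(0−0) = 0 + 0 = 0 → 0
  G: 255 + 0.56×(0−255) = 255 − 142.8 = 112.2 → 112
  B: 255 + 0.56×(0−255) = 255 − 142.8 = 112.2 → 112

rgb(0, 112, 112)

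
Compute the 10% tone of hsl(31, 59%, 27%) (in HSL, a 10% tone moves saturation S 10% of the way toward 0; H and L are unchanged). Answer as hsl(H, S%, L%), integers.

S moves 10% from 59 toward 0: 59 − 5.9 = 53.1 → 53.
H and L are unchanged.

hsl(31, 53%, 27%)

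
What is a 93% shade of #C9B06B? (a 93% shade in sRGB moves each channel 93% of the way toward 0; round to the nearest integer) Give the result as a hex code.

#C9B06B is rgb(201, 176, 107).
A 93% shade moves each channel 93% toward 0:
  R: 201 + 0.93×(0−201) = 201 − 186.93 = 14.07 → 14
  G: 176 + 0.93×(0−176) = 176 − 163.68 = 12.32 → 12
  B: 107 − 99.51 = 7.49 → 7
rgb(14, 12, 7) = #0E0C07.

#0E0C07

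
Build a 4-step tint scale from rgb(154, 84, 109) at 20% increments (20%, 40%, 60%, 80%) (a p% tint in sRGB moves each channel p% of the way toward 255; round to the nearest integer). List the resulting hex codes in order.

20%: (154 + 20.2 = 174.2→174, 84 + 34.2 = 118.2→118, 109 + 29.2 = 138.2→138) → #ae768a
40%: (154 + 40.4 = 194.4→194, 84 + 68.4 = 152.4→152, 109 + 58.4 = 167.4→167) → #c298a7
60%: (154 + 60.6 = 214.6→215, 84 + 102.6 = 186.6→187, 109 + 87.6 = 196.6→197) → #d7bbc5
80%: (154 + 80.8 = 234.8→235, 84 + 136.8 = 220.8→221, 109 + 116.8 = 225.8→226) → #ebdde2

#ae768a, #c298a7, #d7bbc5, #ebdde2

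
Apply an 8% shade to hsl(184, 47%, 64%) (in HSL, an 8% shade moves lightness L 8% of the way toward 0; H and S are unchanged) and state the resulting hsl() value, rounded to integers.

L moves 8% from 64 toward 0: 64 − 5.12 = 58.88 → 59.
H and S are unchanged.

hsl(184, 47%, 59%)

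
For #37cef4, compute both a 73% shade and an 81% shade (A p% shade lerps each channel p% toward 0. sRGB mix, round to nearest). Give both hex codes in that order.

#37cef4 is rgb(55, 206, 244).
73% shade:
  R: 55 − 40.15 = 14.85 → 15
  G: 206 − 150.38 = 55.62 → 56
  B: 244 − 178.12 = 65.88 → 66
  → #0f3842
81% shade:
  R: 55 + 0.81×(0−55) = 55 − 44.55 = 10.45 → 10
  G: 206 + 0.81×(0−206) = 206 − 166.86 = 39.14 → 39
  B: 244 + 0.81×(0−244) = 244 − 197.64 = 46.36 → 46
  → #0a272e

#0f3842, #0a272e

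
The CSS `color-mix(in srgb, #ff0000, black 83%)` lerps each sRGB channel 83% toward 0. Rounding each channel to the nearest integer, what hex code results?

#2b0000

#ff0000 is rgb(255, 0, 0).
Per channel, c → c + 0.83(0 − c):
  R: 255 + 0.83×(0−255) = 255 − 211.65 = 43.35 → 43
  G: 0 + 0 = 0 → 0
  B: 0 + 0.83×(0−0) = 0 + 0 = 0 → 0
rgb(43, 0, 0) = #2b0000.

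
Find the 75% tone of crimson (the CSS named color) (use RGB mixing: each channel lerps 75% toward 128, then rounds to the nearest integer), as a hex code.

#97656F

CSS crimson is rgb(220, 20, 60).
Per channel, c → c + 0.75(128 − c):
  R: 220 + 0.75×(128−220) = 220 − 69 = 151 → 151
  G: 20 + 81 = 101 → 101
  B: 60 + 0.75×(128−60) = 60 + 51 = 111 → 111
rgb(151, 101, 111) = #97656F.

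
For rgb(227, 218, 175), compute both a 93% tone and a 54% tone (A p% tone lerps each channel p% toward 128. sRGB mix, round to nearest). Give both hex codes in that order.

93% tone:
  R: 227 + 0.93×(128−227) = 227 − 92.07 = 134.93 → 135
  G: 218 + 0.93×(128−218) = 218 − 83.7 = 134.3 → 134
  B: 175 − 43.71 = 131.29 → 131
  → #878683
54% tone:
  R: 227 − 53.46 = 173.54 → 174
  G: 218 + 0.54×(128−218) = 218 − 48.6 = 169.4 → 169
  B: 175 − 25.38 = 149.62 → 150
  → #AEA996

#878683, #AEA996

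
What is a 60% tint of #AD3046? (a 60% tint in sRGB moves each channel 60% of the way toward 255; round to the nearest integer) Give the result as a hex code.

#DEACB5

#AD3046 is rgb(173, 48, 70).
A 60% tint moves each channel 60% toward 255:
  R: 173 + 49.2 = 222.2 → 222
  G: 48 + 124.2 = 172.2 → 172
  B: 70 + 0.6×(255−70) = 70 + 111 = 181 → 181
rgb(222, 172, 181) = #DEACB5.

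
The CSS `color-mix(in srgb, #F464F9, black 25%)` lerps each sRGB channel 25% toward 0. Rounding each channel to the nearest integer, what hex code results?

#B74BBB

#F464F9 is rgb(244, 100, 249).
Lerp each channel 25% toward 0:
  R: 244 + 0.25×(0−244) = 244 − 61 = 183 → 183
  G: 100 − 25 = 75 → 75
  B: 249 + 0.25×(0−249) = 249 − 62.25 = 186.75 → 187
rgb(183, 75, 187) = #B74BBB.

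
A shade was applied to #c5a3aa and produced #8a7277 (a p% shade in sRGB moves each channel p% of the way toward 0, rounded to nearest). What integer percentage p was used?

30%

#c5a3aa is rgb(197, 163, 170); #8a7277 is rgb(138, 114, 119).
On the R channel (widest range): 138 ≈ 197 + (p/100)(0 − 197), so p ≈ 100×(138 − 197)/(0 − 197) = -5900/-197 = 29.95.
p = 30 reproduces all three channels after rounding.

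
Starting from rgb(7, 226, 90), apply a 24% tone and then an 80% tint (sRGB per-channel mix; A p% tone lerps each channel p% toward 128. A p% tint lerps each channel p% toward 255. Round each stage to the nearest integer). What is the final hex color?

A 24% tone moves each channel 24% toward 128:
  R: 7 + 0.24×(128−7) = 7 + 29.04 = 36.04 → 36
  G: 226 + 0.24×(128−226) = 226 − 23.52 = 202.48 → 202
  B: 90 + 9.12 = 99.12 → 99
After the tone: rgb(36, 202, 99) = #24ca63.
Per channel, c → c + 0.8(255 − c):
  R: 36 + 0.8×(255−36) = 36 + 175.2 = 211.2 → 211
  G: 202 + 42.4 = 244.4 → 244
  B: 99 + 0.8×(255−99) = 99 + 124.8 = 223.8 → 224
rgb(211, 244, 224) = #d3f4e0.

#d3f4e0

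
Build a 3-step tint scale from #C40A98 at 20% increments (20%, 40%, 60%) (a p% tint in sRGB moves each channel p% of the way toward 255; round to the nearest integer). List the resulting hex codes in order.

#D03BAD, #DC6CC1, #E79DD6

#C40A98 is rgb(196, 10, 152).
20%: (196 + 11.8 = 207.8→208, 10 + 49 = 59→59, 152 + 20.6 = 172.6→173) → #D03BAD
40%: (196 + 23.6 = 219.6→220, 10 + 98 = 108→108, 152 + 41.2 = 193.2→193) → #DC6CC1
60%: (196 + 35.4 = 231.4→231, 10 + 147 = 157→157, 152 + 61.8 = 213.8→214) → #E79DD6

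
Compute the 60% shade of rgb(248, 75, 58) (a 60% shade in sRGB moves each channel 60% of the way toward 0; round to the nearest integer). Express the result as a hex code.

A 60% shade moves each channel 60% toward 0:
  R: 248 + 0.6×(0−248) = 248 − 148.8 = 99.2 → 99
  G: 75 + 0.6×(0−75) = 75 − 45 = 30 → 30
  B: 58 + 0.6×(0−58) = 58 − 34.8 = 23.2 → 23
rgb(99, 30, 23) = #631e17.

#631e17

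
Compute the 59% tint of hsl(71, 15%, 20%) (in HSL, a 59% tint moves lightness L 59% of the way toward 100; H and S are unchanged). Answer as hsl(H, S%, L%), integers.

L moves 59% from 20 toward 100: 20 + 47.2 = 67.2 → 67.
H and S are unchanged.

hsl(71, 15%, 67%)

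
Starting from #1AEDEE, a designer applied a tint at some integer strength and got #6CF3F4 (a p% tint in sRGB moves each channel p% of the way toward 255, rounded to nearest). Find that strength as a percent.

#1AEDEE is rgb(26, 237, 238); #6CF3F4 is rgb(108, 243, 244).
On the R channel (widest range): 108 ≈ 26 + (p/100)(255 − 26), so p ≈ 100×(108 − 26)/(255 − 26) = 8200/229 = 35.81.
p = 36 reproduces all three channels after rounding.

36%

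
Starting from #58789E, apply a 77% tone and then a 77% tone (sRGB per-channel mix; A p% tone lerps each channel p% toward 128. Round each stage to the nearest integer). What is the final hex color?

#7E8082

#58789E is rgb(88, 120, 158).
A 77% tone moves each channel 77% toward 128:
  R: 88 + 30.8 = 118.8 → 119
  G: 120 + 0.77×(128−120) = 120 + 6.16 = 126.16 → 126
  B: 158 + 0.77×(128−158) = 158 − 23.1 = 134.9 → 135
After the tone: rgb(119, 126, 135) = #777E87.
A 77% tone moves each channel 77% toward 128:
  R: 119 + 0.77×(128−119) = 119 + 6.93 = 125.93 → 126
  G: 126 + 1.54 = 127.54 → 128
  B: 135 + 0.77×(128−135) = 135 − 5.39 = 129.61 → 130
rgb(126, 128, 130) = #7E8082.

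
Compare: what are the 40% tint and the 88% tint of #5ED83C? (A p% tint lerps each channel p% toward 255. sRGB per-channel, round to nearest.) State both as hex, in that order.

#5ED83C is rgb(94, 216, 60).
40% tint:
  R: 94 + 0.4×(255−94) = 94 + 64.4 = 158.4 → 158
  G: 216 + 0.4×(255−216) = 216 + 15.6 = 231.6 → 232
  B: 60 + 78 = 138 → 138
  → #9EE88A
88% tint:
  R: 94 + 0.88×(255−94) = 94 + 141.68 = 235.68 → 236
  G: 216 + 0.88×(255−216) = 216 + 34.32 = 250.32 → 250
  B: 60 + 0.88×(255−60) = 60 + 171.6 = 231.6 → 232
  → #ECFAE8

#9EE88A, #ECFAE8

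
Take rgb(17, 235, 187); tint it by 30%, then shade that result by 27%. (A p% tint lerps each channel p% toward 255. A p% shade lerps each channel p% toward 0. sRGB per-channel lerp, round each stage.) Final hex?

#40B097

A 30% tint moves each channel 30% toward 255:
  R: 17 + 71.4 = 88.4 → 88
  G: 235 + 0.3×(255−235) = 235 + 6 = 241 → 241
  B: 187 + 0.3×(255−187) = 187 + 20.4 = 207.4 → 207
After the tint: rgb(88, 241, 207) = #58F1CF.
Per channel, c → c + 0.27(0 − c):
  R: 88 + 0.27×(0−88) = 88 − 23.76 = 64.24 → 64
  G: 241 + 0.27×(0−241) = 241 − 65.07 = 175.93 → 176
  B: 207 + 0.27×(0−207) = 207 − 55.89 = 151.11 → 151
rgb(64, 176, 151) = #40B097.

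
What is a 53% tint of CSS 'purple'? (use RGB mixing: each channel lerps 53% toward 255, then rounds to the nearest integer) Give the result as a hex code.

CSS purple is rgb(128, 0, 128).
Lerp each channel 53% toward 255:
  R: 128 + 0.53×(255−128) = 128 + 67.31 = 195.31 → 195
  G: 0 + 0.53×(255−0) = 0 + 135.15 = 135.15 → 135
  B: 128 + 0.53×(255−128) = 128 + 67.31 = 195.31 → 195
rgb(195, 135, 195) = #C387C3.

#C387C3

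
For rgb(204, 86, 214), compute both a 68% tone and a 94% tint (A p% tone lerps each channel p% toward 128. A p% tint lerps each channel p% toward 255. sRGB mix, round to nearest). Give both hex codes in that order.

68% tone:
  R: 204 − 51.68 = 152.32 → 152
  G: 86 + 28.56 = 114.56 → 115
  B: 214 − 58.48 = 155.52 → 156
  → #98739C
94% tint:
  R: 204 + 0.94×(255−204) = 204 + 47.94 = 251.94 → 252
  G: 86 + 0.94×(255−86) = 86 + 158.86 = 244.86 → 245
  B: 214 + 0.94×(255−214) = 214 + 38.54 = 252.54 → 253
  → #FCF5FD

#98739C, #FCF5FD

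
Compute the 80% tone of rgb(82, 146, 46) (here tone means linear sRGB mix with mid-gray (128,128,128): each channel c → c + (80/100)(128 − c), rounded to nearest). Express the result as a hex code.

An 80% tone moves each channel 80% toward 128:
  R: 82 + 0.8×(128−82) = 82 + 36.8 = 118.8 → 119
  G: 146 − 14.4 = 131.6 → 132
  B: 46 + 0.8×(128−46) = 46 + 65.6 = 111.6 → 112
rgb(119, 132, 112) = #778470.

#778470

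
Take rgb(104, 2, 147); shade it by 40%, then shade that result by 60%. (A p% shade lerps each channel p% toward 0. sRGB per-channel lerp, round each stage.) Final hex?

A 40% shade moves each channel 40% toward 0:
  R: 104 + 0.4×(0−104) = 104 − 41.6 = 62.4 → 62
  G: 2 + 0.4×(0−2) = 2 − 0.8 = 1.2 → 1
  B: 147 + 0.4×(0−147) = 147 − 58.8 = 88.2 → 88
After the shade: rgb(62, 1, 88) = #3E0158.
A 60% shade moves each channel 60% toward 0:
  R: 62 + 0.6×(0−62) = 62 − 37.2 = 24.8 → 25
  G: 1 − 0.6 = 0.4 → 0
  B: 88 + 0.6×(0−88) = 88 − 52.8 = 35.2 → 35
rgb(25, 0, 35) = #190023.

#190023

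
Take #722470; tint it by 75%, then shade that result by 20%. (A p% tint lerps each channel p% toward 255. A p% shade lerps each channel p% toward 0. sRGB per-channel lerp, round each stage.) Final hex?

#B0A0AF

#722470 is rgb(114, 36, 112).
Lerp each channel 75% toward 255:
  R: 114 + 0.75×(255−114) = 114 + 105.75 = 219.75 → 220
  G: 36 + 164.25 = 200.25 → 200
  B: 112 + 0.75×(255−112) = 112 + 107.25 = 219.25 → 219
After the tint: rgb(220, 200, 219) = #DCC8DB.
Lerp each channel 20% toward 0:
  R: 220 + 0.2×(0−220) = 220 − 44 = 176 → 176
  G: 200 − 40 = 160 → 160
  B: 219 + 0.2×(0−219) = 219 − 43.8 = 175.2 → 175
rgb(176, 160, 175) = #B0A0AF.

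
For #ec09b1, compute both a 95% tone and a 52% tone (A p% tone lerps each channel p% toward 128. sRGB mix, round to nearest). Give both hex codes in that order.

#857a82, #b44798

#ec09b1 is rgb(236, 9, 177).
95% tone:
  R: 236 + 0.95×(128−236) = 236 − 102.6 = 133.4 → 133
  G: 9 + 113.05 = 122.05 → 122
  B: 177 + 0.95×(128−177) = 177 − 46.55 = 130.45 → 130
  → #857a82
52% tone:
  R: 236 + 0.52×(128−236) = 236 − 56.16 = 179.84 → 180
  G: 9 + 0.52×(128−9) = 9 + 61.88 = 70.88 → 71
  B: 177 + 0.52×(128−177) = 177 − 25.48 = 151.52 → 152
  → #b44798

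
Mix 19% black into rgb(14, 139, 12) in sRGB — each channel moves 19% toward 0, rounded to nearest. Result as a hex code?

Lerp each channel 19% toward 0:
  R: 14 + 0.19×(0−14) = 14 − 2.66 = 11.34 → 11
  G: 139 + 0.19×(0−139) = 139 − 26.41 = 112.59 → 113
  B: 12 + 0.19×(0−12) = 12 − 2.28 = 9.72 → 10
rgb(11, 113, 10) = #0b710a.

#0b710a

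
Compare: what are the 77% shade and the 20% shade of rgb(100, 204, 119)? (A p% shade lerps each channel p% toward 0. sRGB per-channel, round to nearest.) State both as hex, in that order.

#172F1B, #50A35F

77% shade:
  R: 100 + 0.77×(0−100) = 100 − 77 = 23 → 23
  G: 204 − 157.08 = 46.92 → 47
  B: 119 + 0.77×(0−119) = 119 − 91.63 = 27.37 → 27
  → #172F1B
20% shade:
  R: 100 − 20 = 80 → 80
  G: 204 + 0.2×(0−204) = 204 − 40.8 = 163.2 → 163
  B: 119 − 23.8 = 95.2 → 95
  → #50A35F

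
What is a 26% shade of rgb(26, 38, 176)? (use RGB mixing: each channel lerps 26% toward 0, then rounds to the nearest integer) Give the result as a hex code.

#131C82

A 26% shade moves each channel 26% toward 0:
  R: 26 + 0.26×(0−26) = 26 − 6.76 = 19.24 → 19
  G: 38 + 0.26×(0−38) = 38 − 9.88 = 28.12 → 28
  B: 176 − 45.76 = 130.24 → 130
rgb(19, 28, 130) = #131C82.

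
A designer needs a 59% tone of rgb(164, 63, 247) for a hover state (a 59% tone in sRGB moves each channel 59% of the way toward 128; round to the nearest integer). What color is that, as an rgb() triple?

rgb(143, 101, 177)

A 59% tone moves each channel 59% toward 128:
  R: 164 − 21.24 = 142.76 → 143
  G: 63 + 38.35 = 101.35 → 101
  B: 247 + 0.59×(128−247) = 247 − 70.21 = 176.79 → 177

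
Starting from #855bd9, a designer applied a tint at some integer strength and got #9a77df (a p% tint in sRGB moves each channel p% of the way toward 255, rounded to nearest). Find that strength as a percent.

#855bd9 is rgb(133, 91, 217); #9a77df is rgb(154, 119, 223).
On the G channel (widest range): 119 ≈ 91 + (p/100)(255 − 91), so p ≈ 100×(119 − 91)/(255 − 91) = 2800/164 = 17.07.
p = 17 reproduces all three channels after rounding.

17%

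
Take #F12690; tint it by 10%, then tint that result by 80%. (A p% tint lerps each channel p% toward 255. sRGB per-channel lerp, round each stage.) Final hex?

#FCD8EB

#F12690 is rgb(241, 38, 144).
Lerp each channel 10% toward 255:
  R: 241 + 1.4 = 242.4 → 242
  G: 38 + 0.1×(255−38) = 38 + 21.7 = 59.7 → 60
  B: 144 + 0.1×(255−144) = 144 + 11.1 = 155.1 → 155
After the tint: rgb(242, 60, 155) = #F23C9B.
Lerp each channel 80% toward 255:
  R: 242 + 10.4 = 252.4 → 252
  G: 60 + 156 = 216 → 216
  B: 155 + 0.8×(255−155) = 155 + 80 = 235 → 235
rgb(252, 216, 235) = #FCD8EB.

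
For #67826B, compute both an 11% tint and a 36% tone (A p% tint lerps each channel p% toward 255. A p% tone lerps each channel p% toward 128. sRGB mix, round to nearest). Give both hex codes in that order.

#78907B, #708173

#67826B is rgb(103, 130, 107).
11% tint:
  R: 103 + 16.72 = 119.72 → 120
  G: 130 + 0.11×(255−130) = 130 + 13.75 = 143.75 → 144
  B: 107 + 0.11×(255−107) = 107 + 16.28 = 123.28 → 123
  → #78907B
36% tone:
  R: 103 + 9 = 112 → 112
  G: 130 + 0.36×(128−130) = 130 − 0.72 = 129.28 → 129
  B: 107 + 7.56 = 114.56 → 115
  → #708173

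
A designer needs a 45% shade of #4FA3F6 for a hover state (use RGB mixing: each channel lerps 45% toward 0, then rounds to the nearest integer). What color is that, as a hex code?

#4FA3F6 is rgb(79, 163, 246).
A 45% shade moves each channel 45% toward 0:
  R: 79 + 0.45×(0−79) = 79 − 35.55 = 43.45 → 43
  G: 163 + 0.45×(0−163) = 163 − 73.35 = 89.65 → 90
  B: 246 − 110.7 = 135.3 → 135
rgb(43, 90, 135) = #2B5A87.

#2B5A87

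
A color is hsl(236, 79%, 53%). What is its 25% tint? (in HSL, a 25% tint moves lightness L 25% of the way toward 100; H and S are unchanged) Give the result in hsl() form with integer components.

hsl(236, 79%, 65%)

L moves 25% from 53 toward 100: 53 + 11.75 = 64.75 → 65.
H and S are unchanged.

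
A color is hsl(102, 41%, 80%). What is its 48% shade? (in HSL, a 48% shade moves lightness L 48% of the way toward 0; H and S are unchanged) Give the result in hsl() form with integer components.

L moves 48% from 80 toward 0: 80 − 38.4 = 41.6 → 42.
H and S are unchanged.

hsl(102, 41%, 42%)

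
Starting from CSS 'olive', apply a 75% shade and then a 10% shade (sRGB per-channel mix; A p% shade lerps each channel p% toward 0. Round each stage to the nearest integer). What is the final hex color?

#1D1D00

CSS olive is rgb(128, 128, 0).
Per channel, c → c + 0.75(0 − c):
  R: 128 + 0.75×(0−128) = 128 − 96 = 32 → 32
  G: 128 + 0.75×(0−128) = 128 − 96 = 32 → 32
  B: 0 + 0 = 0 → 0
After the shade: rgb(32, 32, 0) = #202000.
Lerp each channel 10% toward 0:
  R: 32 + 0.1×(0−32) = 32 − 3.2 = 28.8 → 29
  G: 32 − 3.2 = 28.8 → 29
  B: 0 + 0 = 0 → 0
rgb(29, 29, 0) = #1D1D00.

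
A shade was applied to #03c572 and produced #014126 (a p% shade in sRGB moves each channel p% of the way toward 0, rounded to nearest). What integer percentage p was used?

67%

#03c572 is rgb(3, 197, 114); #014126 is rgb(1, 65, 38).
On the G channel (widest range): 65 ≈ 197 + (p/100)(0 − 197), so p ≈ 100×(65 − 197)/(0 − 197) = -13200/-197 = 67.01.
p = 67 reproduces all three channels after rounding.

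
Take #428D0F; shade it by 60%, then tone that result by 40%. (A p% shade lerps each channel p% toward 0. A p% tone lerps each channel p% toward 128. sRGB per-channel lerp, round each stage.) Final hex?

#435537

#428D0F is rgb(66, 141, 15).
Lerp each channel 60% toward 0:
  R: 66 + 0.6×(0−66) = 66 − 39.6 = 26.4 → 26
  G: 141 + 0.6×(0−141) = 141 − 84.6 = 56.4 → 56
  B: 15 + 0.6×(0−15) = 15 − 9 = 6 → 6
After the shade: rgb(26, 56, 6) = #1A3806.
Per channel, c → c + 0.4(128 − c):
  R: 26 + 0.4×(128−26) = 26 + 40.8 = 66.8 → 67
  G: 56 + 0.4×(128−56) = 56 + 28.8 = 84.8 → 85
  B: 6 + 48.8 = 54.8 → 55
rgb(67, 85, 55) = #435537.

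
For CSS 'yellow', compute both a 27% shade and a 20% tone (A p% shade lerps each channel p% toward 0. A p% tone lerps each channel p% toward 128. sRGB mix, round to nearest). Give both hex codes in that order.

#baba00, #e6e61a

CSS yellow is rgb(255, 255, 0).
27% shade:
  R: 255 + 0.27×(0−255) = 255 − 68.85 = 186.15 → 186
  G: 255 − 68.85 = 186.15 → 186
  B: 0 + 0 = 0 → 0
  → #baba00
20% tone:
  R: 255 − 25.4 = 229.6 → 230
  G: 255 − 25.4 = 229.6 → 230
  B: 0 + 25.6 = 25.6 → 26
  → #e6e61a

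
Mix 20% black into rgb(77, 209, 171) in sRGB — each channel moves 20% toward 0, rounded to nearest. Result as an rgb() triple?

rgb(62, 167, 137)

Lerp each channel 20% toward 0:
  R: 77 + 0.2×(0−77) = 77 − 15.4 = 61.6 → 62
  G: 209 + 0.2×(0−209) = 209 − 41.8 = 167.2 → 167
  B: 171 − 34.2 = 136.8 → 137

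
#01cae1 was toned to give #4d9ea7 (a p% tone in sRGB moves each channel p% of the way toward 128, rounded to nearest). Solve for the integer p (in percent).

60%

#01cae1 is rgb(1, 202, 225); #4d9ea7 is rgb(77, 158, 167).
On the R channel (widest range): 77 ≈ 1 + (p/100)(128 − 1), so p ≈ 100×(77 − 1)/(128 − 1) = 7600/127 = 59.84.
p = 60 reproduces all three channels after rounding.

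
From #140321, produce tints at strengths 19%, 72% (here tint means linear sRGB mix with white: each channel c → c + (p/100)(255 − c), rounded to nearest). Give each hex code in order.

#41334B, #BDB8C1

#140321 is rgb(20, 3, 33).
19%: (20 + 44.65 = 64.65→65, 3 + 47.88 = 50.88→51, 33 + 42.18 = 75.18→75) → #41334B
72%: (20 + 169.2 = 189.2→189, 3 + 181.44 = 184.44→184, 33 + 159.84 = 192.84→193) → #BDB8C1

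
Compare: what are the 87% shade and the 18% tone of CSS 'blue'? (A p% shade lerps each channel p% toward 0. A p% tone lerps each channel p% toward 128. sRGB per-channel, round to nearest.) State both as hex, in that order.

#000021, #1717e8

CSS blue is rgb(0, 0, 255).
87% shade:
  R: 0 + 0 = 0 → 0
  G: 0 + 0.87×(0−0) = 0 + 0 = 0 → 0
  B: 255 + 0.87×(0−255) = 255 − 221.85 = 33.15 → 33
  → #000021
18% tone:
  R: 0 + 0.18×(128−0) = 0 + 23.04 = 23.04 → 23
  G: 0 + 0.18×(128−0) = 0 + 23.04 = 23.04 → 23
  B: 255 − 22.86 = 232.14 → 232
  → #1717e8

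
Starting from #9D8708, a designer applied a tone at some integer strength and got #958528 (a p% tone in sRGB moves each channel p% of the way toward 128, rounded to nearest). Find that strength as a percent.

27%

#9D8708 is rgb(157, 135, 8); #958528 is rgb(149, 133, 40).
On the B channel (widest range): 40 ≈ 8 + (p/100)(128 − 8), so p ≈ 100×(40 − 8)/(128 − 8) = 3200/120 = 26.67.
p = 27 reproduces all three channels after rounding.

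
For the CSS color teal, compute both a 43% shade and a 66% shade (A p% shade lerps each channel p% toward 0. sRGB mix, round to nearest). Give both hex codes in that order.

CSS teal is rgb(0, 128, 128).
43% shade:
  R: 0 + 0.43×(0−0) = 0 + 0 = 0 → 0
  G: 128 + 0.43×(0−128) = 128 − 55.04 = 72.96 → 73
  B: 128 − 55.04 = 72.96 → 73
  → #004949
66% shade:
  R: 0 + 0 = 0 → 0
  G: 128 + 0.66×(0−128) = 128 − 84.48 = 43.52 → 44
  B: 128 + 0.66×(0−128) = 128 − 84.48 = 43.52 → 44
  → #002C2C

#004949, #002C2C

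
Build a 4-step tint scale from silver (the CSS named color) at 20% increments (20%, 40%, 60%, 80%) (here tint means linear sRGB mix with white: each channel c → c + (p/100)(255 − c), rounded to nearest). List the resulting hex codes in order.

CSS silver is rgb(192, 192, 192).
20%: (192 + 12.6 = 204.6→205, 192 + 12.6 = 204.6→205, 192 + 12.6 = 204.6→205) → #CDCDCD
40%: (192 + 25.2 = 217.2→217, 192 + 25.2 = 217.2→217, 192 + 25.2 = 217.2→217) → #D9D9D9
60%: (192 + 37.8 = 229.8→230, 192 + 37.8 = 229.8→230, 192 + 37.8 = 229.8→230) → #E6E6E6
80%: (192 + 50.4 = 242.4→242, 192 + 50.4 = 242.4→242, 192 + 50.4 = 242.4→242) → #F2F2F2

#CDCDCD, #D9D9D9, #E6E6E6, #F2F2F2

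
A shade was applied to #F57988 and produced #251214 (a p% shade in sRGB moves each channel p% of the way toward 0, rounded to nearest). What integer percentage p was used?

#F57988 is rgb(245, 121, 136); #251214 is rgb(37, 18, 20).
On the R channel (widest range): 37 ≈ 245 + (p/100)(0 − 245), so p ≈ 100×(37 − 245)/(0 − 245) = -20800/-245 = 84.90.
p = 85 reproduces all three channels after rounding.

85%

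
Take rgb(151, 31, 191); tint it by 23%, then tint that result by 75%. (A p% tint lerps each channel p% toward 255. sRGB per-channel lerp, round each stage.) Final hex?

#EBD4F3

Lerp each channel 23% toward 255:
  R: 151 + 23.92 = 174.92 → 175
  G: 31 + 0.23×(255−31) = 31 + 51.52 = 82.52 → 83
  B: 191 + 0.23×(255−191) = 191 + 14.72 = 205.72 → 206
After the tint: rgb(175, 83, 206) = #AF53CE.
Per channel, c → c + 0.75(255 − c):
  R: 175 + 60 = 235 → 235
  G: 83 + 0.75×(255−83) = 83 + 129 = 212 → 212
  B: 206 + 0.75×(255−206) = 206 + 36.75 = 242.75 → 243
rgb(235, 212, 243) = #EBD4F3.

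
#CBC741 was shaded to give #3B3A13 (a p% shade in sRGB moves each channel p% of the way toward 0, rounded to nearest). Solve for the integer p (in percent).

#CBC741 is rgb(203, 199, 65); #3B3A13 is rgb(59, 58, 19).
On the R channel (widest range): 59 ≈ 203 + (p/100)(0 − 203), so p ≈ 100×(59 − 203)/(0 − 203) = -14400/-203 = 70.94.
p = 71 reproduces all three channels after rounding.

71%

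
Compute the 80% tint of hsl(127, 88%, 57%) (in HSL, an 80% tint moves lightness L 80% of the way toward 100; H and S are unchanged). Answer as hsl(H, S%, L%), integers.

L moves 80% from 57 toward 100: 57 + 34.4 = 91.4 → 91.
H and S are unchanged.

hsl(127, 88%, 91%)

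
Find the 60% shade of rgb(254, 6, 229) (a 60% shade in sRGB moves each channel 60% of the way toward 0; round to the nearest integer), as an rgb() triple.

Per channel, c → c + 0.6(0 − c):
  R: 254 − 152.4 = 101.6 → 102
  G: 6 + 0.6×(0−6) = 6 − 3.6 = 2.4 → 2
  B: 229 − 137.4 = 91.6 → 92

rgb(102, 2, 92)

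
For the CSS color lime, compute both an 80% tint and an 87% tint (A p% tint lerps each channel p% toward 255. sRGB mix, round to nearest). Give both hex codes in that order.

CSS lime is rgb(0, 255, 0).
80% tint:
  R: 0 + 0.8×(255−0) = 0 + 204 = 204 → 204
  G: 255 + 0.8×(255−255) = 255 + 0 = 255 → 255
  B: 0 + 204 = 204 → 204
  → #CCFFCC
87% tint:
  R: 0 + 0.87×(255−0) = 0 + 221.85 = 221.85 → 222
  G: 255 + 0 = 255 → 255
  B: 0 + 221.85 = 221.85 → 222
  → #DEFFDE

#CCFFCC, #DEFFDE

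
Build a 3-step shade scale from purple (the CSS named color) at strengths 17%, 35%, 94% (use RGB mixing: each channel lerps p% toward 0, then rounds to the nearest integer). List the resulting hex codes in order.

#6A006A, #530053, #080008

CSS purple is rgb(128, 0, 128).
17%: (128 − 21.76 = 106.24→106, 0→0, 128 − 21.76 = 106.24→106) → #6A006A
35%: (128 − 44.8 = 83.2→83, 0→0, 128 − 44.8 = 83.2→83) → #530053
94%: (128 − 120.32 = 7.68→8, 0→0, 128 − 120.32 = 7.68→8) → #080008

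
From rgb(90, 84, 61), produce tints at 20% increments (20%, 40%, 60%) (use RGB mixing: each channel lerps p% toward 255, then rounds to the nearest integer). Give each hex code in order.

#7b7664, #9c988b, #bdbbb1

20%: (90 + 33 = 123→123, 84 + 34.2 = 118.2→118, 61 + 38.8 = 99.8→100) → #7b7664
40%: (90 + 66 = 156→156, 84 + 68.4 = 152.4→152, 61 + 77.6 = 138.6→139) → #9c988b
60%: (90 + 99 = 189→189, 84 + 102.6 = 186.6→187, 61 + 116.4 = 177.4→177) → #bdbbb1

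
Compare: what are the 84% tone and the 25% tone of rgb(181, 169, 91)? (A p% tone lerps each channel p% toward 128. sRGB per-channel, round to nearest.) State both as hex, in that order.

#88877A, #A89F64

84% tone:
  R: 181 − 44.52 = 136.48 → 136
  G: 169 − 34.44 = 134.56 → 135
  B: 91 + 0.84×(128−91) = 91 + 31.08 = 122.08 → 122
  → #88877A
25% tone:
  R: 181 − 13.25 = 167.75 → 168
  G: 169 + 0.25×(128−169) = 169 − 10.25 = 158.75 → 159
  B: 91 + 0.25×(128−91) = 91 + 9.25 = 100.25 → 100
  → #A89F64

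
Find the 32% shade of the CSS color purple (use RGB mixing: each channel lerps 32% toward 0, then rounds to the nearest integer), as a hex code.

#570057

CSS purple is rgb(128, 0, 128).
A 32% shade moves each channel 32% toward 0:
  R: 128 + 0.32×(0−128) = 128 − 40.96 = 87.04 → 87
  G: 0 + 0.32×(0−0) = 0 + 0 = 0 → 0
  B: 128 + 0.32×(0−128) = 128 − 40.96 = 87.04 → 87
rgb(87, 0, 87) = #570057.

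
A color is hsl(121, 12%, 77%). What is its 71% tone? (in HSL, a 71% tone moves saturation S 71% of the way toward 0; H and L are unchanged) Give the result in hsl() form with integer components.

hsl(121, 3%, 77%)

S moves 71% from 12 toward 0: 12 − 8.52 = 3.48 → 3.
H and L are unchanged.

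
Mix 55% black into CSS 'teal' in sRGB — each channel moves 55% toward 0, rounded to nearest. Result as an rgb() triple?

rgb(0, 58, 58)

CSS teal is rgb(0, 128, 128).
A 55% shade moves each channel 55% toward 0:
  R: 0 + 0.55×(0−0) = 0 + 0 = 0 → 0
  G: 128 − 70.4 = 57.6 → 58
  B: 128 − 70.4 = 57.6 → 58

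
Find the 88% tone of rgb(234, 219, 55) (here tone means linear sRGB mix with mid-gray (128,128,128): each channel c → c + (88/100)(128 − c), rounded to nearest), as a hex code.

#8d8b77

Per channel, c → c + 0.88(128 − c):
  R: 234 − 93.28 = 140.72 → 141
  G: 219 + 0.88×(128−219) = 219 − 80.08 = 138.92 → 139
  B: 55 + 64.24 = 119.24 → 119
rgb(141, 139, 119) = #8d8b77.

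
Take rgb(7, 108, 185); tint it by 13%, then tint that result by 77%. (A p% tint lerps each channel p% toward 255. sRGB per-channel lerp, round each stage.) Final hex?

#CDE2F1

Lerp each channel 13% toward 255:
  R: 7 + 0.13×(255−7) = 7 + 32.24 = 39.24 → 39
  G: 108 + 0.13×(255−108) = 108 + 19.11 = 127.11 → 127
  B: 185 + 0.13×(255−185) = 185 + 9.1 = 194.1 → 194
After the tint: rgb(39, 127, 194) = #277FC2.
A 77% tint moves each channel 77% toward 255:
  R: 39 + 0.77×(255−39) = 39 + 166.32 = 205.32 → 205
  G: 127 + 98.56 = 225.56 → 226
  B: 194 + 0.77×(255−194) = 194 + 46.97 = 240.97 → 241
rgb(205, 226, 241) = #CDE2F1.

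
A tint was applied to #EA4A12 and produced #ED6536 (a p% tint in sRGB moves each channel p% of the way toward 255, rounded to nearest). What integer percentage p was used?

15%

#EA4A12 is rgb(234, 74, 18); #ED6536 is rgb(237, 101, 54).
On the B channel (widest range): 54 ≈ 18 + (p/100)(255 − 18), so p ≈ 100×(54 − 18)/(255 − 18) = 3600/237 = 15.19.
p = 15 reproduces all three channels after rounding.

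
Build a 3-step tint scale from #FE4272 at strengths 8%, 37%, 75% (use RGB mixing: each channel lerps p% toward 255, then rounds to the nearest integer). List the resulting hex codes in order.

#FE517D, #FE88A6, #FFD0DC

#FE4272 is rgb(254, 66, 114).
8%: (254→254, 66 + 15.12 = 81.12→81, 114 + 11.28 = 125.28→125) → #FE517D
37%: (254→254, 66 + 69.93 = 135.93→136, 114 + 52.17 = 166.17→166) → #FE88A6
75%: (254 + 0.75 = 254.75→255, 66 + 141.75 = 207.75→208, 114 + 105.75 = 219.75→220) → #FFD0DC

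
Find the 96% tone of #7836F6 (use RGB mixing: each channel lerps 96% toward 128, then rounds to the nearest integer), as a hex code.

#807D85

#7836F6 is rgb(120, 54, 246).
A 96% tone moves each channel 96% toward 128:
  R: 120 + 7.68 = 127.68 → 128
  G: 54 + 0.96×(128−54) = 54 + 71.04 = 125.04 → 125
  B: 246 + 0.96×(128−246) = 246 − 113.28 = 132.72 → 133
rgb(128, 125, 133) = #807D85.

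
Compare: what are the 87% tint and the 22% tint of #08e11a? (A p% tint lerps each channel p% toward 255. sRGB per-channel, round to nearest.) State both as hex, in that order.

#dffbe1, #3ee84c

#08e11a is rgb(8, 225, 26).
87% tint:
  R: 8 + 214.89 = 222.89 → 223
  G: 225 + 0.87×(255−225) = 225 + 26.1 = 251.1 → 251
  B: 26 + 199.23 = 225.23 → 225
  → #dffbe1
22% tint:
  R: 8 + 0.22×(255−8) = 8 + 54.34 = 62.34 → 62
  G: 225 + 6.6 = 231.6 → 232
  B: 26 + 50.38 = 76.38 → 76
  → #3ee84c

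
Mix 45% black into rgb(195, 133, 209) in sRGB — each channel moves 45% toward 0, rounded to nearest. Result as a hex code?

A 45% shade moves each channel 45% toward 0:
  R: 195 + 0.45×(0−195) = 195 − 87.75 = 107.25 → 107
  G: 133 − 59.85 = 73.15 → 73
  B: 209 + 0.45×(0−209) = 209 − 94.05 = 114.95 → 115
rgb(107, 73, 115) = #6B4973.

#6B4973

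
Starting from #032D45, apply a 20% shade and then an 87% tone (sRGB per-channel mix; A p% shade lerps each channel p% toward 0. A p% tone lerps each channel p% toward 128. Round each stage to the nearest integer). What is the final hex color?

#707477

#032D45 is rgb(3, 45, 69).
Per channel, c → c + 0.2(0 − c):
  R: 3 − 0.6 = 2.4 → 2
  G: 45 + 0.2×(0−45) = 45 − 9 = 36 → 36
  B: 69 + 0.2×(0−69) = 69 − 13.8 = 55.2 → 55
After the shade: rgb(2, 36, 55) = #022437.
An 87% tone moves each channel 87% toward 128:
  R: 2 + 109.62 = 111.62 → 112
  G: 36 + 80.04 = 116.04 → 116
  B: 55 + 0.87×(128−55) = 55 + 63.51 = 118.51 → 119
rgb(112, 116, 119) = #707477.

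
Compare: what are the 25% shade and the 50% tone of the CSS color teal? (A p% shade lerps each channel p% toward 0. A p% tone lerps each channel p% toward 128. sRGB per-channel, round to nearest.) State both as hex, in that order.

#006060, #408080

CSS teal is rgb(0, 128, 128).
25% shade:
  R: 0 + 0.25×(0−0) = 0 + 0 = 0 → 0
  G: 128 + 0.25×(0−128) = 128 − 32 = 96 → 96
  B: 128 − 32 = 96 → 96
  → #006060
50% tone:
  R: 0 + 64 = 64 → 64
  G: 128 + 0 = 128 → 128
  B: 128 + 0.5×(128−128) = 128 + 0 = 128 → 128
  → #408080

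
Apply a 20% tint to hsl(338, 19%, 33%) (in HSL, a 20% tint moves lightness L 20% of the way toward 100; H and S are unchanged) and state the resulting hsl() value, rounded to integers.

L moves 20% from 33 toward 100: 33 + 13.4 = 46.4 → 46.
H and S are unchanged.

hsl(338, 19%, 46%)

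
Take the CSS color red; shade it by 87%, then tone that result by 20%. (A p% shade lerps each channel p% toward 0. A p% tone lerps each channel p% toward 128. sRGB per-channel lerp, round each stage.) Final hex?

#341a1a

CSS red is rgb(255, 0, 0).
Lerp each channel 87% toward 0:
  R: 255 + 0.87×(0−255) = 255 − 221.85 = 33.15 → 33
  G: 0 + 0.87×(0−0) = 0 + 0 = 0 → 0
  B: 0 + 0.87×(0−0) = 0 + 0 = 0 → 0
After the shade: rgb(33, 0, 0) = #210000.
A 20% tone moves each channel 20% toward 128:
  R: 33 + 0.2×(128−33) = 33 + 19 = 52 → 52
  G: 0 + 25.6 = 25.6 → 26
  B: 0 + 0.2×(128−0) = 0 + 25.6 = 25.6 → 26
rgb(52, 26, 26) = #341a1a.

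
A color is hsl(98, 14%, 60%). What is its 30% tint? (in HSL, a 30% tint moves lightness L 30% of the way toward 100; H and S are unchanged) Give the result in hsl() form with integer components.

L moves 30% from 60 toward 100: 60 + 12 = 72 → 72.
H and S are unchanged.

hsl(98, 14%, 72%)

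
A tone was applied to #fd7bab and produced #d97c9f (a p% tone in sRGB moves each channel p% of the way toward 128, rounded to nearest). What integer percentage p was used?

29%

#fd7bab is rgb(253, 123, 171); #d97c9f is rgb(217, 124, 159).
On the R channel (widest range): 217 ≈ 253 + (p/100)(128 − 253), so p ≈ 100×(217 − 253)/(128 − 253) = -3600/-125 = 28.80.
p = 29 reproduces all three channels after rounding.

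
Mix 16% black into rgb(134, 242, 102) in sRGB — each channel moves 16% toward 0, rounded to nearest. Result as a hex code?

#71cb56

Per channel, c → c + 0.16(0 − c):
  R: 134 − 21.44 = 112.56 → 113
  G: 242 + 0.16×(0−242) = 242 − 38.72 = 203.28 → 203
  B: 102 + 0.16×(0−102) = 102 − 16.32 = 85.68 → 86
rgb(113, 203, 86) = #71cb56.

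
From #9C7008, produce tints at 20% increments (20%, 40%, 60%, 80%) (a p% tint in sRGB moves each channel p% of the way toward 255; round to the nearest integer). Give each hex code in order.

#9C7008 is rgb(156, 112, 8).
20%: (156 + 19.8 = 175.8→176, 112 + 28.6 = 140.6→141, 8 + 49.4 = 57.4→57) → #B08D39
40%: (156 + 39.6 = 195.6→196, 112 + 57.2 = 169.2→169, 8 + 98.8 = 106.8→107) → #C4A96B
60%: (156 + 59.4 = 215.4→215, 112 + 85.8 = 197.8→198, 8 + 148.2 = 156.2→156) → #D7C69C
80%: (156 + 79.2 = 235.2→235, 112 + 114.4 = 226.4→226, 8 + 197.6 = 205.6→206) → #EBE2CE

#B08D39, #C4A96B, #D7C69C, #EBE2CE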